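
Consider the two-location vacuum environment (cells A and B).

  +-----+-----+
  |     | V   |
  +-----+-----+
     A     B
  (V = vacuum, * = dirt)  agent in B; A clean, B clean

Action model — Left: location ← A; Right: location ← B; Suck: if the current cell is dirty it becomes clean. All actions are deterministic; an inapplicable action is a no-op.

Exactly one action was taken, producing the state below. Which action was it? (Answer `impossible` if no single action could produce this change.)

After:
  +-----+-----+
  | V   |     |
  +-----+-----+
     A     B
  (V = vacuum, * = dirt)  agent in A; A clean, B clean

try  Left: (A; A:clean, B:clean)  ← match
try Right: (B; A:clean, B:clean)
try  Suck: (B; A:clean, B:clean)

Left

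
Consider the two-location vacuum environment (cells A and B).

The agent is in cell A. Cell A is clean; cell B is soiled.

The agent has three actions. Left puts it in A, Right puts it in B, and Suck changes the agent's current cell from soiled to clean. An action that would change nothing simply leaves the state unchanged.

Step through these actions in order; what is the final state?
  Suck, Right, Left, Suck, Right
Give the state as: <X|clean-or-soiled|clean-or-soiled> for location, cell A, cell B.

1) do Suck; now <A|clean|soiled>
2) do Right; now <B|clean|soiled>
3) do Left; now <A|clean|soiled>
4) do Suck; now <A|clean|soiled>
5) do Right; now <B|clean|soiled>

<B|clean|soiled>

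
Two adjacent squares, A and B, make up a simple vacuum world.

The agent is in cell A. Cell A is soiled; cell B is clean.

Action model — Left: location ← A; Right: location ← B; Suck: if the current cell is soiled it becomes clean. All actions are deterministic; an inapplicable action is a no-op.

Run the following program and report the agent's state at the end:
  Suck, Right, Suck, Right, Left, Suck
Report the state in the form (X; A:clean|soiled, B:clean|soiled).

Suck (#1): (A; A:clean, B:clean)
Right (#2): (B; A:clean, B:clean)
Suck (#3): (B; A:clean, B:clean)
Right (#4): (B; A:clean, B:clean)
Left (#5): (A; A:clean, B:clean)
Suck (#6): (A; A:clean, B:clean)

(A; A:clean, B:clean)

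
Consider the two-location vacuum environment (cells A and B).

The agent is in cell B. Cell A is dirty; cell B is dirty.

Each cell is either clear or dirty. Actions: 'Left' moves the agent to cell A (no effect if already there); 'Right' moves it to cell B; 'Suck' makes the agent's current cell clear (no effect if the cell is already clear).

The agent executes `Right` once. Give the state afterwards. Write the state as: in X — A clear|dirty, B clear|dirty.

in B — A dirty, B dirty

start: in B — A dirty, B dirty
step 1/1 (Right): in B — A dirty, B dirty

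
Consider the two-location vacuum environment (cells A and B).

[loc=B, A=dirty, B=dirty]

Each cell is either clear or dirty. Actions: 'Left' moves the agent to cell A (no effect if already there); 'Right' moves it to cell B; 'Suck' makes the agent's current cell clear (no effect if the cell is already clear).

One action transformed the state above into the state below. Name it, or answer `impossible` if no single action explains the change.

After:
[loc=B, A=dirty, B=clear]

try  Left: (A; A:dirty, B:dirty)
try Right: (B; A:dirty, B:dirty)
try  Suck: (B; A:dirty, B:clear)  ← match

Suck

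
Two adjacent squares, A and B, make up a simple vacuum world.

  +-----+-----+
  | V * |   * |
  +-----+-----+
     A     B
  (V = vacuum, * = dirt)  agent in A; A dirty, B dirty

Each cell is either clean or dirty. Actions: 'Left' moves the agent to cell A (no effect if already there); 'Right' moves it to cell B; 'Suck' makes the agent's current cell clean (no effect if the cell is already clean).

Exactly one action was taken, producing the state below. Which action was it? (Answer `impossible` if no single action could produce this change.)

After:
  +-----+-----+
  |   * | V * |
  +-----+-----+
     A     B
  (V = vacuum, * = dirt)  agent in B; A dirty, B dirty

try  Left: <A|dirty|dirty>
try Right: <B|dirty|dirty>  ← match
try  Suck: <A|clean|dirty>

Right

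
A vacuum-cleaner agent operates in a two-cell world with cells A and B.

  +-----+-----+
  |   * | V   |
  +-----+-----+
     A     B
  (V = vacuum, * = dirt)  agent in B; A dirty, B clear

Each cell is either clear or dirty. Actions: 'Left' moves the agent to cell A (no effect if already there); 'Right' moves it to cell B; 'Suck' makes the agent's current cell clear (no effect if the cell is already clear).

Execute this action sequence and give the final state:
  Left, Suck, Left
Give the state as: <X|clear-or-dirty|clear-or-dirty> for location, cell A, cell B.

1) do Left; now <A|dirty|clear>
2) do Suck; now <A|clear|clear>
3) do Left; now <A|clear|clear>

<A|clear|clear>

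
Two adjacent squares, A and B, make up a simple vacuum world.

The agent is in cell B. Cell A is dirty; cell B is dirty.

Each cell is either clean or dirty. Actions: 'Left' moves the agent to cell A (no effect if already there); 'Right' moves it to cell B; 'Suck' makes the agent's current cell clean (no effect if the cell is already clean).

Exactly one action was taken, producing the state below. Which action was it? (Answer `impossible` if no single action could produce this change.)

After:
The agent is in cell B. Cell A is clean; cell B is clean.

try  Left: <A|dirty|dirty>
try Right: <B|dirty|dirty>
try  Suck: <B|dirty|clean>
no single action produces the after-state

impossible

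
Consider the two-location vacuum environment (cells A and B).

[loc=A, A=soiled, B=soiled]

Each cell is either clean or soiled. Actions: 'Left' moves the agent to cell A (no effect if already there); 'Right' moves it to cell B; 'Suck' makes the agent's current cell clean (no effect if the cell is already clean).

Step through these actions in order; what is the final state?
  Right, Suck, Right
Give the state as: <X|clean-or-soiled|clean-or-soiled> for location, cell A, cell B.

<B|soiled|clean>

Right (#1): <B|soiled|soiled>
Suck (#2): <B|soiled|clean>
Right (#3): <B|soiled|clean>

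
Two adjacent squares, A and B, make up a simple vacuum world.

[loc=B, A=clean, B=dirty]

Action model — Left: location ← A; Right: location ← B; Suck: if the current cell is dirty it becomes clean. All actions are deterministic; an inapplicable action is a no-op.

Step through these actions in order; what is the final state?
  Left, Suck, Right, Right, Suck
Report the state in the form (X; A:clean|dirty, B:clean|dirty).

(B; A:clean, B:clean)

Left (#1): (A; A:clean, B:dirty)
Suck (#2): (A; A:clean, B:dirty)
Right (#3): (B; A:clean, B:dirty)
Right (#4): (B; A:clean, B:dirty)
Suck (#5): (B; A:clean, B:clean)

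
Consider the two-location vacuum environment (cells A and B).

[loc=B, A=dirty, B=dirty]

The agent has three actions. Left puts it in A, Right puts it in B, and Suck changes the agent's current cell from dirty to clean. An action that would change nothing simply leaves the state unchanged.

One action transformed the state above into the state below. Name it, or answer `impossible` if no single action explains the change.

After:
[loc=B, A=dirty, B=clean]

try  Left: loc=A A=dirty B=dirty
try Right: loc=B A=dirty B=dirty
try  Suck: loc=B A=dirty B=clean  ← match

Suck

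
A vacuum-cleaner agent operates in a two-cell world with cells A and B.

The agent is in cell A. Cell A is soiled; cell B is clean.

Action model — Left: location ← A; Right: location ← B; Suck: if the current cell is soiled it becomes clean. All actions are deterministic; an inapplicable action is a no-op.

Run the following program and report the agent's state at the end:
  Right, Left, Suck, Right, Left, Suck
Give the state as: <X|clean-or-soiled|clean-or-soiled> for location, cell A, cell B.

t=1 Right ⇒ <B|soiled|clean>
t=2 Left ⇒ <A|soiled|clean>
t=3 Suck ⇒ <A|clean|clean>
t=4 Right ⇒ <B|clean|clean>
t=5 Left ⇒ <A|clean|clean>
t=6 Suck ⇒ <A|clean|clean>

<A|clean|clean>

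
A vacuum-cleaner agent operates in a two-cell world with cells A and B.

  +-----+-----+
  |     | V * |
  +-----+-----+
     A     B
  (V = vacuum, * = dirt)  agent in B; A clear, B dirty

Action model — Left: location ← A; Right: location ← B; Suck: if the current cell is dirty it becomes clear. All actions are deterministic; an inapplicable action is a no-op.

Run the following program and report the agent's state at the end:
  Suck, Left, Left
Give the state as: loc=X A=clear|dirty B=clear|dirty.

Suck (#1): loc=B A=clear B=clear
Left (#2): loc=A A=clear B=clear
Left (#3): loc=A A=clear B=clear

loc=A A=clear B=clear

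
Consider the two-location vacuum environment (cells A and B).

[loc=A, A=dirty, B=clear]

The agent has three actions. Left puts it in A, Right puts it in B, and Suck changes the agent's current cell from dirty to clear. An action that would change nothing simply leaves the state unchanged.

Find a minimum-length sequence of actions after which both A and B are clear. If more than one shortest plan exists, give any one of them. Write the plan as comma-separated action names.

Suck

step 1/1 (Suck): in A — A clear, B clear
min 1: A is dirty, one Suck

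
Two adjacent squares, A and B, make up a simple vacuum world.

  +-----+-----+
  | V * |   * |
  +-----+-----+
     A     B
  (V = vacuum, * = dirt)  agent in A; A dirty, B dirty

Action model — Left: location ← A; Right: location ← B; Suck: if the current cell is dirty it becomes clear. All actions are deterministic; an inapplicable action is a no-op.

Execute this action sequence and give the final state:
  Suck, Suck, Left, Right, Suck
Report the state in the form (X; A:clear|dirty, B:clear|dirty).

(B; A:clear, B:clear)

1) do Suck; now (A; A:clear, B:dirty)
2) do Suck; now (A; A:clear, B:dirty)
3) do Left; now (A; A:clear, B:dirty)
4) do Right; now (B; A:clear, B:dirty)
5) do Suck; now (B; A:clear, B:clear)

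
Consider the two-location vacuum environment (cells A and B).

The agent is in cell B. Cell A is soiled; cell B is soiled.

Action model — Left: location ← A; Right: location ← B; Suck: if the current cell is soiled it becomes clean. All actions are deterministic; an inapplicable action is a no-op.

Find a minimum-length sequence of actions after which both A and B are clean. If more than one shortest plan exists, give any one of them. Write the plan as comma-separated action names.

Suck (#1): in B — A soiled, B clean
Left (#2): in A — A soiled, B clean
Suck (#3): in A — A clean, B clean
min 3: Suck B + move + Suck A

Suck, Left, Suck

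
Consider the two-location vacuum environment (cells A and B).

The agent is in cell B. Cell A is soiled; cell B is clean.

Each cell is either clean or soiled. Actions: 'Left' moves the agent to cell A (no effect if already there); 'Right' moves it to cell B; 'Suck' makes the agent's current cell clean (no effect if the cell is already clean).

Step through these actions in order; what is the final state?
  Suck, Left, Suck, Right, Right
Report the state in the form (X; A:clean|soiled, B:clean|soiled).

Suck (#1): (B; A:soiled, B:clean)
Left (#2): (A; A:soiled, B:clean)
Suck (#3): (A; A:clean, B:clean)
Right (#4): (B; A:clean, B:clean)
Right (#5): (B; A:clean, B:clean)

(B; A:clean, B:clean)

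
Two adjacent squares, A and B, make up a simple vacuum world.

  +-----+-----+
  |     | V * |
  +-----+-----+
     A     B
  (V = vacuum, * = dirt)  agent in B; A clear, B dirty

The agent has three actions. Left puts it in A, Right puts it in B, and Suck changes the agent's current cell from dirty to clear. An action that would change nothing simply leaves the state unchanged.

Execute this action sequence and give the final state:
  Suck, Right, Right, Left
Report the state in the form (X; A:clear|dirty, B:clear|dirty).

Suck (#1): (B; A:clear, B:clear)
Right (#2): (B; A:clear, B:clear)
Right (#3): (B; A:clear, B:clear)
Left (#4): (A; A:clear, B:clear)

(A; A:clear, B:clear)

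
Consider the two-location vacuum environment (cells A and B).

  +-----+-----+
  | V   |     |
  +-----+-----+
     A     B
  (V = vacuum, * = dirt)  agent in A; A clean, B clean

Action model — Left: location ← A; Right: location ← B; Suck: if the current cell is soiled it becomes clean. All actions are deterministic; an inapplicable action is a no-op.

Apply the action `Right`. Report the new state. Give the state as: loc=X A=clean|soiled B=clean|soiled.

loc=B A=clean B=clean

start: loc=A A=clean B=clean
t=1 Right ⇒ loc=B A=clean B=clean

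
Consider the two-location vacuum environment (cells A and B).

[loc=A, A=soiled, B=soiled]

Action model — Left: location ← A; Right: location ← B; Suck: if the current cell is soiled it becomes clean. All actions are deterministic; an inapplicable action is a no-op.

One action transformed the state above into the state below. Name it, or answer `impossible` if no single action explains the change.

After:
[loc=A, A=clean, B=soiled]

try  Left: (A; A:soiled, B:soiled)
try Right: (B; A:soiled, B:soiled)
try  Suck: (A; A:clean, B:soiled)  ← match

Suck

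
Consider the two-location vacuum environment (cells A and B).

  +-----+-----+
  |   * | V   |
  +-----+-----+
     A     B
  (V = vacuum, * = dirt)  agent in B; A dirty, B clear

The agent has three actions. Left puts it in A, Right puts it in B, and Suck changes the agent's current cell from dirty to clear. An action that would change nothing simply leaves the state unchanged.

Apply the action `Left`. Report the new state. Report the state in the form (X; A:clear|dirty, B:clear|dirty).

(A; A:dirty, B:clear)

start: (B; A:dirty, B:clear)
1) do Left; now (A; A:dirty, B:clear)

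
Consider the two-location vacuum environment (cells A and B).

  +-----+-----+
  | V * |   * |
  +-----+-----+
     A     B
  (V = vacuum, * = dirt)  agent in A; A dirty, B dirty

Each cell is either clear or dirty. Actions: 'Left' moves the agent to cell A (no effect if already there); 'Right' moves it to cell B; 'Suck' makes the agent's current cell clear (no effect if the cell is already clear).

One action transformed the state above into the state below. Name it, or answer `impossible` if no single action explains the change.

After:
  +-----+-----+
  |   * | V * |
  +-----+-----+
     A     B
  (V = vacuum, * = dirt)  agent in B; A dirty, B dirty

try  Left: in A — A dirty, B dirty
try Right: in B — A dirty, B dirty  ← match
try  Suck: in A — A clear, B dirty

Right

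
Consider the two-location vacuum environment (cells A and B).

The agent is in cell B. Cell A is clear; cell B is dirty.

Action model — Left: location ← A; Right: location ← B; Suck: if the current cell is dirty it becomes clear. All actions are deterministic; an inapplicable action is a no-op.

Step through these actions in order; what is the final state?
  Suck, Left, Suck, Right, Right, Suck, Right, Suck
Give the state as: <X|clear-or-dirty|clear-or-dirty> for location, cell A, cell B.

Suck (#1): <B|clear|clear>
Left (#2): <A|clear|clear>
Suck (#3): <A|clear|clear>
Right (#4): <B|clear|clear>
Right (#5): <B|clear|clear>
Suck (#6): <B|clear|clear>
Right (#7): <B|clear|clear>
Suck (#8): <B|clear|clear>

<B|clear|clear>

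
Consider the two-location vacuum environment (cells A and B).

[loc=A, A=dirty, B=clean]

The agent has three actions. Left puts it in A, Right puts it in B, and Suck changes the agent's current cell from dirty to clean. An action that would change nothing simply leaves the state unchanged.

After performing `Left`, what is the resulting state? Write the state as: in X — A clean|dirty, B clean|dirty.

in A — A dirty, B clean

start: in A — A dirty, B clean
t=1 Left ⇒ in A — A dirty, B clean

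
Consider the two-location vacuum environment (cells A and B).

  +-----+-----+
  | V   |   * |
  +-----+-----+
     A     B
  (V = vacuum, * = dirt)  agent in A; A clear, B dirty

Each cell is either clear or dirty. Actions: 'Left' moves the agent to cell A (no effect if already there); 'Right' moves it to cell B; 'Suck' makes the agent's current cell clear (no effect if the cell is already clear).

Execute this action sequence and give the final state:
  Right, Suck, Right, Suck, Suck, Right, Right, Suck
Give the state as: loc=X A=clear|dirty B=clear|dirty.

step 1/8 (Right): loc=B A=clear B=dirty
step 2/8 (Suck): loc=B A=clear B=clear
step 3/8 (Right): loc=B A=clear B=clear
step 4/8 (Suck): loc=B A=clear B=clear
step 5/8 (Suck): loc=B A=clear B=clear
step 6/8 (Right): loc=B A=clear B=clear
step 7/8 (Right): loc=B A=clear B=clear
step 8/8 (Suck): loc=B A=clear B=clear

loc=B A=clear B=clear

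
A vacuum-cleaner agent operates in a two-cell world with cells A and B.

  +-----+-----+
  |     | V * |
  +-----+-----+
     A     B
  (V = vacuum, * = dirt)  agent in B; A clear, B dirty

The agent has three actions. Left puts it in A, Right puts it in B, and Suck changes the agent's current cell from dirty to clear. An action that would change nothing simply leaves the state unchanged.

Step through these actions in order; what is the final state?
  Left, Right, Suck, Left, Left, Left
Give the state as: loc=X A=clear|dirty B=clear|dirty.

loc=A A=clear B=clear

[1] after Left: loc=A A=clear B=dirty
[2] after Right: loc=B A=clear B=dirty
[3] after Suck: loc=B A=clear B=clear
[4] after Left: loc=A A=clear B=clear
[5] after Left: loc=A A=clear B=clear
[6] after Left: loc=A A=clear B=clear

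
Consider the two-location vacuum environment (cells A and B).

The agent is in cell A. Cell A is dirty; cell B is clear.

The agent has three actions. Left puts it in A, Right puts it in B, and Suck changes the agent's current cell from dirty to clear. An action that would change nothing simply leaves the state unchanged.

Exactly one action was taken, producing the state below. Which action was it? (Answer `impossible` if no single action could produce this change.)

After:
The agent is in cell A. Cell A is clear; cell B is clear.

Suck

try  Left: <A|dirty|clear>
try Right: <B|dirty|clear>
try  Suck: <A|clear|clear>  ← match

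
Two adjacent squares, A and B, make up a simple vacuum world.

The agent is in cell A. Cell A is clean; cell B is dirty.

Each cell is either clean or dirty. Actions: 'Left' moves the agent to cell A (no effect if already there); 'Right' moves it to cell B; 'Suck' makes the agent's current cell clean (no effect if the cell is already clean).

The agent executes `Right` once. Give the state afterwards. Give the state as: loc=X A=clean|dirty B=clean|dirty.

loc=B A=clean B=dirty

start: loc=A A=clean B=dirty
step 1/1 (Right): loc=B A=clean B=dirty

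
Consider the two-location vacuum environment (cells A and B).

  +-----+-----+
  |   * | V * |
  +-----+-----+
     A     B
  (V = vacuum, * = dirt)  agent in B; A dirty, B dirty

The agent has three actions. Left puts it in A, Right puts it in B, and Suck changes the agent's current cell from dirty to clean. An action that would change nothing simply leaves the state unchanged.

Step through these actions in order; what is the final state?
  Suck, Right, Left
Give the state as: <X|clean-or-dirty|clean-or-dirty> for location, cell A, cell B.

<A|dirty|clean>

[1] after Suck: <B|dirty|clean>
[2] after Right: <B|dirty|clean>
[3] after Left: <A|dirty|clean>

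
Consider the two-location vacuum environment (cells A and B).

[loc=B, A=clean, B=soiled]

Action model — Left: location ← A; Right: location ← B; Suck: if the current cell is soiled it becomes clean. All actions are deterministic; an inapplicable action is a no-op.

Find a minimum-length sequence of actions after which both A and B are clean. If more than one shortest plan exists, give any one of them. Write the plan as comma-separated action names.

Suck

t=1 Suck ⇒ <B|clean|clean>
min 1: B is soiled, one Suck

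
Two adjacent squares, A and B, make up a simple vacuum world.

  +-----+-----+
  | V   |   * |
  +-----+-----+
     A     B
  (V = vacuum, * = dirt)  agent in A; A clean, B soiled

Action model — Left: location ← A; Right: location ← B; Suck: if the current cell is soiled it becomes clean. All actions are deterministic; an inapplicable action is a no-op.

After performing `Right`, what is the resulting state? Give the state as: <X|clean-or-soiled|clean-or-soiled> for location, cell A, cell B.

start: <A|clean|soiled>
1) do Right; now <B|clean|soiled>

<B|clean|soiled>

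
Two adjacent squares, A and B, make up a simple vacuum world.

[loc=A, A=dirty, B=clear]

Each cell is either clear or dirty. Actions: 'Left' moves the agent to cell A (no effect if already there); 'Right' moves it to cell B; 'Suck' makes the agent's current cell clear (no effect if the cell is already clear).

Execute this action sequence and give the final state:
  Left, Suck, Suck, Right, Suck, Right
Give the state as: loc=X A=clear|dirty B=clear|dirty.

1. Left → loc=A A=dirty B=clear
2. Suck → loc=A A=clear B=clear
3. Suck → loc=A A=clear B=clear
4. Right → loc=B A=clear B=clear
5. Suck → loc=B A=clear B=clear
6. Right → loc=B A=clear B=clear

loc=B A=clear B=clear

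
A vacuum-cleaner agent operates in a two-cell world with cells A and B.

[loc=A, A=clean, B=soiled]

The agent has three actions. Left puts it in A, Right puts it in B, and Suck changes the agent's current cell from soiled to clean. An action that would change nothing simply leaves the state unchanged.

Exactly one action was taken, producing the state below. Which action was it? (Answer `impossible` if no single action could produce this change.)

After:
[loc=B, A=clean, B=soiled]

Right

try  Left: <A|clean|soiled>
try Right: <B|clean|soiled>  ← match
try  Suck: <A|clean|soiled>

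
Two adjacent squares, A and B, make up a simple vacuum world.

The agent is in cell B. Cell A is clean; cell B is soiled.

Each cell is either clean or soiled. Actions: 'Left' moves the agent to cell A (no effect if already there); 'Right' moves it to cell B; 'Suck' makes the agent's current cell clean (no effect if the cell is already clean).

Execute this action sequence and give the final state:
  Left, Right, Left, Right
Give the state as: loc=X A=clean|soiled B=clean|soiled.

1. Left → loc=A A=clean B=soiled
2. Right → loc=B A=clean B=soiled
3. Left → loc=A A=clean B=soiled
4. Right → loc=B A=clean B=soiled

loc=B A=clean B=soiled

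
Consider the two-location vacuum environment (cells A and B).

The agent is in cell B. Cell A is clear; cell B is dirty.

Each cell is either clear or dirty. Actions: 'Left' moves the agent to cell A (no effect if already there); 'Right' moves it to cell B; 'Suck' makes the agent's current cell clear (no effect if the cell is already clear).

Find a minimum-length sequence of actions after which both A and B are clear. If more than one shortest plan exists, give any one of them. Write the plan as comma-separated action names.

1) do Suck; now <B|clear|clear>
min 1: B is dirty, one Suck

Suck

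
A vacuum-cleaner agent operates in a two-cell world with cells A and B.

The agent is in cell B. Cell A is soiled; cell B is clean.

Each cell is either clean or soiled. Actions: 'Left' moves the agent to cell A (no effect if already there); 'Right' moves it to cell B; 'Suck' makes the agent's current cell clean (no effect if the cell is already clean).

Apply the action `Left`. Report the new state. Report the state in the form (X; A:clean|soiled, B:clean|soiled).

(A; A:soiled, B:clean)

start: (B; A:soiled, B:clean)
Left (#1): (A; A:soiled, B:clean)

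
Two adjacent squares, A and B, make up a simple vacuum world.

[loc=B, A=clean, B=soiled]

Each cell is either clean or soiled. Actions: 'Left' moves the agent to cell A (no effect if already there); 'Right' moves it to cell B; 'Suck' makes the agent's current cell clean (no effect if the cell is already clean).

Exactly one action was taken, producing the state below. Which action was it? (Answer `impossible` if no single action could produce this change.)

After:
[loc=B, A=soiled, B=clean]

try  Left: in A — A clean, B soiled
try Right: in B — A clean, B soiled
try  Suck: in B — A clean, B clean
no single action produces the after-state

impossible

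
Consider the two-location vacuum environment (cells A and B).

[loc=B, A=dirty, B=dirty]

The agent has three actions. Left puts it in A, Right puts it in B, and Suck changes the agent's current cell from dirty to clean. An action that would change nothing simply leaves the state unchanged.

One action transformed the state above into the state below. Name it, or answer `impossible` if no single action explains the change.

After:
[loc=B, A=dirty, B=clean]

Suck

try  Left: in A — A dirty, B dirty
try Right: in B — A dirty, B dirty
try  Suck: in B — A dirty, B clean  ← match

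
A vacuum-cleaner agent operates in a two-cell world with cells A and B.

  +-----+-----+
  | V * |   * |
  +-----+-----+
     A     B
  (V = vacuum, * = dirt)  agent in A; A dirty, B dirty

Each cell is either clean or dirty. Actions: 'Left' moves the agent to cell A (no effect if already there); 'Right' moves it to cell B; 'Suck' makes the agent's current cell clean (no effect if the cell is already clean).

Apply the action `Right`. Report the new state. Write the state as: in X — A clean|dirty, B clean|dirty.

start: in A — A dirty, B dirty
1) do Right; now in B — A dirty, B dirty

in B — A dirty, B dirty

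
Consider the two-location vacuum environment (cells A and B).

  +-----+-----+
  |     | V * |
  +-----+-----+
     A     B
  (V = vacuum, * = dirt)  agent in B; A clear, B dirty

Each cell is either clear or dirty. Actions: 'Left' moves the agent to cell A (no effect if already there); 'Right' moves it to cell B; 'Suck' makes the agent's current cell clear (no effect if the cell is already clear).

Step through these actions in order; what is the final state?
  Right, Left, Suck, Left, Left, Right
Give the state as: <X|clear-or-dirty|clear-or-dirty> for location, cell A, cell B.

<B|clear|dirty>

Right (#1): <B|clear|dirty>
Left (#2): <A|clear|dirty>
Suck (#3): <A|clear|dirty>
Left (#4): <A|clear|dirty>
Left (#5): <A|clear|dirty>
Right (#6): <B|clear|dirty>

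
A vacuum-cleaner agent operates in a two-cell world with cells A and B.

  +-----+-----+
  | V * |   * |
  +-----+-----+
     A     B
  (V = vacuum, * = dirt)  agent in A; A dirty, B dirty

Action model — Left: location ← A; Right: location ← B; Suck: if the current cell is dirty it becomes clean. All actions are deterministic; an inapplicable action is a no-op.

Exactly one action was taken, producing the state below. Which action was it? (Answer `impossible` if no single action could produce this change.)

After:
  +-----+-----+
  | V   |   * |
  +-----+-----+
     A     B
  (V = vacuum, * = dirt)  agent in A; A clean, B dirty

try  Left: loc=A A=dirty B=dirty
try Right: loc=B A=dirty B=dirty
try  Suck: loc=A A=clean B=dirty  ← match

Suck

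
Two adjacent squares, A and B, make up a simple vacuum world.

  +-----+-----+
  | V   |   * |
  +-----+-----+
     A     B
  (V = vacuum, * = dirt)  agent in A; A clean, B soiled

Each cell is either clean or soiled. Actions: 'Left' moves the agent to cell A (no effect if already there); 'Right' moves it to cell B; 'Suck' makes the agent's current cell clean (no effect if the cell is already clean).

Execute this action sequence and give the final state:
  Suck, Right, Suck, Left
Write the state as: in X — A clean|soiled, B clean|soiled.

step 1/4 (Suck): in A — A clean, B soiled
step 2/4 (Right): in B — A clean, B soiled
step 3/4 (Suck): in B — A clean, B clean
step 4/4 (Left): in A — A clean, B clean

in A — A clean, B clean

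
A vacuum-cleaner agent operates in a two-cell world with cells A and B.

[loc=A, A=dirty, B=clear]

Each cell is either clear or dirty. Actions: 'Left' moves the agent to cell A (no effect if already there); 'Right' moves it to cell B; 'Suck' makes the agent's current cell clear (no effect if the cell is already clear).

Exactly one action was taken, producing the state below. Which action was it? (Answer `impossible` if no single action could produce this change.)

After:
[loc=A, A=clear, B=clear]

try  Left: (A; A:dirty, B:clear)
try Right: (B; A:dirty, B:clear)
try  Suck: (A; A:clear, B:clear)  ← match

Suck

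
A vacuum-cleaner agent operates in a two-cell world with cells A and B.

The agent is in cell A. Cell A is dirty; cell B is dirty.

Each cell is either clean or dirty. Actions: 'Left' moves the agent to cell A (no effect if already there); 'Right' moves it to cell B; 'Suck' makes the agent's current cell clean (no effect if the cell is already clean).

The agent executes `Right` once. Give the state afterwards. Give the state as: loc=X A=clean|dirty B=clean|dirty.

start: loc=A A=dirty B=dirty
[1] after Right: loc=B A=dirty B=dirty

loc=B A=dirty B=dirty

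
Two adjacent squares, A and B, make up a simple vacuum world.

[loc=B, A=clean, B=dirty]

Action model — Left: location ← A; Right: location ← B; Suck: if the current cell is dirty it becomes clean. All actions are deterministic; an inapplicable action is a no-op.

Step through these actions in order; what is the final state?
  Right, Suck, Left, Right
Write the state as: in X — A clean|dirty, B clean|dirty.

in B — A clean, B clean

1. Right → in B — A clean, B dirty
2. Suck → in B — A clean, B clean
3. Left → in A — A clean, B clean
4. Right → in B — A clean, B clean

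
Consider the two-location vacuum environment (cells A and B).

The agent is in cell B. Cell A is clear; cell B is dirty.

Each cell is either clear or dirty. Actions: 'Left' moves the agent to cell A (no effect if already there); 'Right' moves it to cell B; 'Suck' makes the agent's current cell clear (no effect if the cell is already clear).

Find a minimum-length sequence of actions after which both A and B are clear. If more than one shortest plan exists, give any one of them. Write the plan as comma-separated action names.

Suck

t=1 Suck ⇒ loc=B A=clear B=clear
min 1: B is dirty, one Suck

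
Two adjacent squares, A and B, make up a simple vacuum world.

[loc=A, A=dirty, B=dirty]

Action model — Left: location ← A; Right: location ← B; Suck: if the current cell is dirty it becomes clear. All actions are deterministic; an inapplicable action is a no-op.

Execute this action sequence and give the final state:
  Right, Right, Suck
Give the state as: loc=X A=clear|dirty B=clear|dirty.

t=1 Right ⇒ loc=B A=dirty B=dirty
t=2 Right ⇒ loc=B A=dirty B=dirty
t=3 Suck ⇒ loc=B A=dirty B=clear

loc=B A=dirty B=clear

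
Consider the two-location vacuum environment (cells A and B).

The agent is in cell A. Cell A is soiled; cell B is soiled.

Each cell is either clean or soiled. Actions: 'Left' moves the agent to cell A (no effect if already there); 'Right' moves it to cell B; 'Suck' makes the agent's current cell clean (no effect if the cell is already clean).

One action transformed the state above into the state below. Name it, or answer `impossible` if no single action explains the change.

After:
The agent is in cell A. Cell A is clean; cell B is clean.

impossible

try  Left: in A — A soiled, B soiled
try Right: in B — A soiled, B soiled
try  Suck: in A — A clean, B soiled
no single action produces the after-state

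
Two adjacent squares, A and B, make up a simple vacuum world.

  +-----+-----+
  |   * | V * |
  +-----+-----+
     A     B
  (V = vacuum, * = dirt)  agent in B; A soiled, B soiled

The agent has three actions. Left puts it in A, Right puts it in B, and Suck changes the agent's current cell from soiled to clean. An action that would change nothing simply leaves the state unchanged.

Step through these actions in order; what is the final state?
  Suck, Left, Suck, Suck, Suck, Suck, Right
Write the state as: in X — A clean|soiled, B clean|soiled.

in B — A clean, B clean

1. Suck → in B — A soiled, B clean
2. Left → in A — A soiled, B clean
3. Suck → in A — A clean, B clean
4. Suck → in A — A clean, B clean
5. Suck → in A — A clean, B clean
6. Suck → in A — A clean, B clean
7. Right → in B — A clean, B clean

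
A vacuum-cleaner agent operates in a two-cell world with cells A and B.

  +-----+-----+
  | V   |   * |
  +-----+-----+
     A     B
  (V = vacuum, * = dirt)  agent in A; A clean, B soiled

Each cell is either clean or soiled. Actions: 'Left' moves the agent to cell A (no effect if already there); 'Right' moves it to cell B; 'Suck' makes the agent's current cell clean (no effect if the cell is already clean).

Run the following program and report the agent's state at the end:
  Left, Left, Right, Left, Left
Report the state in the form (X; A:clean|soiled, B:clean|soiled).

(A; A:clean, B:soiled)

1) do Left; now (A; A:clean, B:soiled)
2) do Left; now (A; A:clean, B:soiled)
3) do Right; now (B; A:clean, B:soiled)
4) do Left; now (A; A:clean, B:soiled)
5) do Left; now (A; A:clean, B:soiled)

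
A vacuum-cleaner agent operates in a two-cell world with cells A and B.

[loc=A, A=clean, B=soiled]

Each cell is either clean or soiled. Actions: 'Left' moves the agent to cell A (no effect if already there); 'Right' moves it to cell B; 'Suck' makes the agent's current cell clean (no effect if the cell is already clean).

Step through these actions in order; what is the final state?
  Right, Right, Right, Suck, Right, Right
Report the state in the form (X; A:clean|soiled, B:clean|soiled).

(B; A:clean, B:clean)

step 1/6 (Right): (B; A:clean, B:soiled)
step 2/6 (Right): (B; A:clean, B:soiled)
step 3/6 (Right): (B; A:clean, B:soiled)
step 4/6 (Suck): (B; A:clean, B:clean)
step 5/6 (Right): (B; A:clean, B:clean)
step 6/6 (Right): (B; A:clean, B:clean)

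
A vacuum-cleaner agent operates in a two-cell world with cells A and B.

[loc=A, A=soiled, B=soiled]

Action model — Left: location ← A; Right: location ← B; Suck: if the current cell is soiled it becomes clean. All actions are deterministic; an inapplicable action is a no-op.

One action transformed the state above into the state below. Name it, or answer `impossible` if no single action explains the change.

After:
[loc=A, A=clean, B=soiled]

try  Left: (A; A:soiled, B:soiled)
try Right: (B; A:soiled, B:soiled)
try  Suck: (A; A:clean, B:soiled)  ← match

Suck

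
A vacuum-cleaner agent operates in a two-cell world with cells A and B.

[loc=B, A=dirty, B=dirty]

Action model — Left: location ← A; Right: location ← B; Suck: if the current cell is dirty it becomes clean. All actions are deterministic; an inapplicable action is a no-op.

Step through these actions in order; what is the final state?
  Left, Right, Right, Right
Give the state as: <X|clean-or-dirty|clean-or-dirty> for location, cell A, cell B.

1. Left → <A|dirty|dirty>
2. Right → <B|dirty|dirty>
3. Right → <B|dirty|dirty>
4. Right → <B|dirty|dirty>

<B|dirty|dirty>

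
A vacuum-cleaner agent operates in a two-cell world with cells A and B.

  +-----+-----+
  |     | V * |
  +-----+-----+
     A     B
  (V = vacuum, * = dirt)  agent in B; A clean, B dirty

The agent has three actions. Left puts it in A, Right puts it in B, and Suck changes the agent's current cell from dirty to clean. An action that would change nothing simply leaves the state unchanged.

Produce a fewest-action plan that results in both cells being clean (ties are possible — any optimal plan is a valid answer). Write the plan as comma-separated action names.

Suck

1) do Suck; now loc=B A=clean B=clean
min 1: B is dirty, one Suck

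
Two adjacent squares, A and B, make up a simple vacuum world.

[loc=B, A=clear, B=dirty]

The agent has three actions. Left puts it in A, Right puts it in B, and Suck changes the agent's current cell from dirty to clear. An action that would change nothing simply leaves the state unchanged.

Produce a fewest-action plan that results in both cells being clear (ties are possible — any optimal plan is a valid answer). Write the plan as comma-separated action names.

Suck

[1] after Suck: <B|clear|clear>
min 1: B is dirty, one Suck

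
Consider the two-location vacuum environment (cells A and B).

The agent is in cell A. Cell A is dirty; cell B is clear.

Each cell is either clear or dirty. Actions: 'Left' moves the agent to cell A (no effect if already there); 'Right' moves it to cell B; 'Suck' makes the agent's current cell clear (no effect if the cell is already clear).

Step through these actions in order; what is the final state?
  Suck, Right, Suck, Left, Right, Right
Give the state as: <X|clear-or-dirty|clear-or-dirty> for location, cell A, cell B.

<B|clear|clear>

1. Suck → <A|clear|clear>
2. Right → <B|clear|clear>
3. Suck → <B|clear|clear>
4. Left → <A|clear|clear>
5. Right → <B|clear|clear>
6. Right → <B|clear|clear>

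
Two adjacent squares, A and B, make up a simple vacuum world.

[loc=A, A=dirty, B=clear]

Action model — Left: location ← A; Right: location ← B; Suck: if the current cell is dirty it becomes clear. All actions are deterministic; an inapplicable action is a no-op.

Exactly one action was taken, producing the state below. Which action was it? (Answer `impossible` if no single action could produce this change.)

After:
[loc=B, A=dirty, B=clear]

Right

try  Left: <A|dirty|clear>
try Right: <B|dirty|clear>  ← match
try  Suck: <A|clear|clear>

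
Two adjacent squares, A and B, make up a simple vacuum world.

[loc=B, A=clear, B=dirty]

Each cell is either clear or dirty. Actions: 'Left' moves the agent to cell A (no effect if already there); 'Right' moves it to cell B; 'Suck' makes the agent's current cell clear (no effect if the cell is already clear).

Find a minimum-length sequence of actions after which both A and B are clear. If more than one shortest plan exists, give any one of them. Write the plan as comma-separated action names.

Suck

Suck (#1): in B — A clear, B clear
min 1: B is dirty, one Suck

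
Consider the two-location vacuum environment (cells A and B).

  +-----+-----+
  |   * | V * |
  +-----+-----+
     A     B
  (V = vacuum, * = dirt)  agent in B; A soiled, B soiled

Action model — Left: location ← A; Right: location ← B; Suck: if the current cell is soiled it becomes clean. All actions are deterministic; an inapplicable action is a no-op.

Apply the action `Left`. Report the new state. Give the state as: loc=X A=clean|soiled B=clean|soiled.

start: loc=B A=soiled B=soiled
step 1/1 (Left): loc=A A=soiled B=soiled

loc=A A=soiled B=soiled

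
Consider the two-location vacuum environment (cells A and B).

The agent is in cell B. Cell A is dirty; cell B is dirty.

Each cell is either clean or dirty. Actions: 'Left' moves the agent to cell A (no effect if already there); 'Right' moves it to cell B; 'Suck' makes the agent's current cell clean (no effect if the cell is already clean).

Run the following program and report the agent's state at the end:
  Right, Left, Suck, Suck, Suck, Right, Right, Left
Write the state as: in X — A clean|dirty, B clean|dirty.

[1] after Right: in B — A dirty, B dirty
[2] after Left: in A — A dirty, B dirty
[3] after Suck: in A — A clean, B dirty
[4] after Suck: in A — A clean, B dirty
[5] after Suck: in A — A clean, B dirty
[6] after Right: in B — A clean, B dirty
[7] after Right: in B — A clean, B dirty
[8] after Left: in A — A clean, B dirty

in A — A clean, B dirty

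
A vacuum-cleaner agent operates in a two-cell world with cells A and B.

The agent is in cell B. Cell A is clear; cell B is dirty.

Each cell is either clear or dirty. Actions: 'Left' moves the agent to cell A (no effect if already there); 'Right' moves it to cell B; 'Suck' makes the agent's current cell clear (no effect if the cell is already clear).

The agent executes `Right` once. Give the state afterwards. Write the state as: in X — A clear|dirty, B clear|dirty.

in B — A clear, B dirty

start: in B — A clear, B dirty
t=1 Right ⇒ in B — A clear, B dirty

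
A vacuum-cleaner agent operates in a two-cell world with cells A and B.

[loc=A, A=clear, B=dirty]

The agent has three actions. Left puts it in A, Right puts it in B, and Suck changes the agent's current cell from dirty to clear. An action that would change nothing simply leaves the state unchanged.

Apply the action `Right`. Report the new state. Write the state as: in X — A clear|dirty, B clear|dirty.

in B — A clear, B dirty

start: in A — A clear, B dirty
step 1/1 (Right): in B — A clear, B dirty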